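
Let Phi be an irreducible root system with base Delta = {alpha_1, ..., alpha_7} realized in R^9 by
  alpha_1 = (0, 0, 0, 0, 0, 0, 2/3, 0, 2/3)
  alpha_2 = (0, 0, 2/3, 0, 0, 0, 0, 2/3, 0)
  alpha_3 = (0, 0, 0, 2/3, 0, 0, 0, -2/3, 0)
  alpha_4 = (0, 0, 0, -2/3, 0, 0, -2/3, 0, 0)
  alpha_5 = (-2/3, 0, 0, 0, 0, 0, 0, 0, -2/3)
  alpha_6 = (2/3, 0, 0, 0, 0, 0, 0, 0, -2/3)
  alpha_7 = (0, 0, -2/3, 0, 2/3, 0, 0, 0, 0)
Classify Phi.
Compute the Cartan integers a_ij = 2(alpha_i, alpha_j)/(alpha_j, alpha_j); the resulting 7x7 Cartan matrix is
[[2, 0, 0, -1, -1, -1, 0], [0, 2, -1, 0, 0, 0, -1], [0, -1, 2, -1, 0, 0, 0], [-1, 0, -1, 2, 0, 0, 0], [-1, 0, 0, 0, 2, 0, 0], [-1, 0, 0, 0, 0, 2, 0], [0, -1, 0, 0, 0, 0, 2]].
All simple roots have the same length, so the diagram is simply laced. The associated Dynkin diagram is a chain of 5 nodes with a fork of two nodes at one end (D_7), so the type is D_7 (the algebra so(14)).

type D_7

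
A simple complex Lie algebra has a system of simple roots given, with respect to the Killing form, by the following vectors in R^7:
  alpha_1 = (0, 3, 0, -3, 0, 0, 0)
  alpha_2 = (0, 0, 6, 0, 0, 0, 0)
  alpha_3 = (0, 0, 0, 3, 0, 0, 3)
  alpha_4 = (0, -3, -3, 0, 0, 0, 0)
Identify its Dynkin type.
C4

Compute the Cartan integers a_ij = 2(alpha_i, alpha_j)/(alpha_j, alpha_j); the resulting 4x4 Cartan matrix is
[[2, 0, -1, -1], [0, 2, 0, -2], [-1, 0, 2, 0], [-1, -1, 0, 2]].
The roots have two lengths (squared-length ratio 2:1); the short ones are alpha_{1,3,4}. The associated Dynkin diagram is a chain of 4 nodes with a double edge at one end; the terminal node there is the unique long simple root (C_4), so the type is C_4 (the algebra sp(8)).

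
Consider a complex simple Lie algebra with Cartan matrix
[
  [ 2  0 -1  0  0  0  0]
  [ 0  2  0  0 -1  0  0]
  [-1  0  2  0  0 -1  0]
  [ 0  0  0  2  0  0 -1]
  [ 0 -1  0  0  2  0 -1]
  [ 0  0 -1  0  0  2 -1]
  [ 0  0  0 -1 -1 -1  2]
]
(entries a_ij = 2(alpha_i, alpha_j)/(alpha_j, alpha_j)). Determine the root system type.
The matrix has rank 7 with 2's on the diagonal. Reading the off-diagonal entries as Dynkin edges (a single edge where a_ij = a_ji = -1; a double or triple edge where a_ij * a_ji = 2 or 3), the diagram is a chain of 6 nodes with one extra node attached to the third node from one end (E_7). One simple-root ordering that puts it in standard form is (alpha_2, alpha_4, alpha_5, alpha_7, alpha_6, alpha_3, alpha_1). So the algebra is type E_7.

type E_7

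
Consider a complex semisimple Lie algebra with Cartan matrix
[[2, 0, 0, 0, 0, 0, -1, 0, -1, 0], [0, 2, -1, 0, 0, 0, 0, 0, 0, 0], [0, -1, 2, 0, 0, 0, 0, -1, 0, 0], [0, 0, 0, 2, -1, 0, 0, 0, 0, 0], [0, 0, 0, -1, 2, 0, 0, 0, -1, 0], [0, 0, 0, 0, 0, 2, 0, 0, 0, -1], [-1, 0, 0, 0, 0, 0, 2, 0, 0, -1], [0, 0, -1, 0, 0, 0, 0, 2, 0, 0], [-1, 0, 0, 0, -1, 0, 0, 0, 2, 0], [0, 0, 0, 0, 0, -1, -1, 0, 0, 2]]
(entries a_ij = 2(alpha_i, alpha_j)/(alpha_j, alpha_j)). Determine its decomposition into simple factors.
A_3 (sl(4)) ⊕ A_7 (sl(8))

The diagram associated to this matrix has two connected components: the simple roots {alpha_2, alpha_3, alpha_8} form a chain of 3 nodes with single edges (A_3), and {alpha_1, alpha_4, alpha_5, alpha_6, alpha_7, alpha_9, alpha_10} form a chain of 7 nodes with single edges (A_7). A semisimple Lie algebra decomposes uniquely as the direct sum of simple ideals, one per connected component of its Dynkin diagram, so g ≅ A_3 ⊕ A_7 (dimension 15 + 63 = 78).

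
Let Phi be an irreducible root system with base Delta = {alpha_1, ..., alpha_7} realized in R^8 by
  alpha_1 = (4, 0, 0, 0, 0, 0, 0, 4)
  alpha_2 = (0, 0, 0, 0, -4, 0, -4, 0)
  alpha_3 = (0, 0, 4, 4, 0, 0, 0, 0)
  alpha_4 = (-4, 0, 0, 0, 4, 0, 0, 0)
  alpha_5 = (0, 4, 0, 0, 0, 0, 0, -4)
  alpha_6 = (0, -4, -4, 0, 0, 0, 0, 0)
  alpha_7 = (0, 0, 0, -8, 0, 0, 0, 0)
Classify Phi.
Compute the Cartan integers a_ij = 2(alpha_i, alpha_j)/(alpha_j, alpha_j); the resulting 7x7 Cartan matrix is
[[2, 0, 0, -1, -1, 0, 0], [0, 2, 0, -1, 0, 0, 0], [0, 0, 2, 0, 0, -1, -1], [-1, -1, 0, 2, 0, 0, 0], [-1, 0, 0, 0, 2, -1, 0], [0, 0, -1, 0, -1, 2, 0], [0, 0, -2, 0, 0, 0, 2]].
The roots have two lengths (squared-length ratio 2:1); the short ones are alpha_{1,2,3,4,5,6}. The associated Dynkin diagram is a chain of 7 nodes with a double edge at one end; the terminal node there is the unique long simple root (C_7), so the type is C_7 (the algebra sp(14)).

type C_7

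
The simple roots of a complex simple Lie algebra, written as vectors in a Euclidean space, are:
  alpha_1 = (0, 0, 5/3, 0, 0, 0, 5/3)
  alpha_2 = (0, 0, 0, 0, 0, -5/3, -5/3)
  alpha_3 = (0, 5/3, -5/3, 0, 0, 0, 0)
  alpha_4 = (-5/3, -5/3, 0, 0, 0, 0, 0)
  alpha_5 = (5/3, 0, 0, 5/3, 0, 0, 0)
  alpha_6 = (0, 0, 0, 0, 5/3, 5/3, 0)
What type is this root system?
type A_6

Compute the Cartan integers a_ij = 2(alpha_i, alpha_j)/(alpha_j, alpha_j); the resulting 6x6 Cartan matrix is
[[2, -1, -1, 0, 0, 0], [-1, 2, 0, 0, 0, -1], [-1, 0, 2, -1, 0, 0], [0, 0, -1, 2, -1, 0], [0, 0, 0, -1, 2, 0], [0, -1, 0, 0, 0, 2]].
All simple roots have the same length, so the diagram is simply laced. The associated Dynkin diagram is a chain of 6 nodes with single edges (A_6), so the type is A_6 (the algebra sl(7)).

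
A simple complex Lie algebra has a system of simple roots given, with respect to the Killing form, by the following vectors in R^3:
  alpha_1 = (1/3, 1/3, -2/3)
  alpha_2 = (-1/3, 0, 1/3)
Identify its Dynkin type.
type G_2

Compute the Cartan integers a_ij = 2(alpha_i, alpha_j)/(alpha_j, alpha_j); the resulting 2x2 Cartan matrix is
[[2, -3], [-1, 2]].
The roots have two lengths (squared-length ratio 3:1); the short ones are alpha_{2}. The associated Dynkin diagram is two nodes joined by a triple edge (G_2), so the type is G_2.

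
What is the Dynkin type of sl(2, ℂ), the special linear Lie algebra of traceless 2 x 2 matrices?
A1

This is sl(2), which has dimension 2^2 - 1 = 3 and rank 2 - 1 = 1 (a Cartan subalgebra is the diagonal traceless matrices). In the classification of classical Lie algebras, the special linear algebra sl(n+1) has type A_n; here n = 1, so the Dynkin diagram is a chain of 1 nodes with single edges (A_1). Hence the type is A_1.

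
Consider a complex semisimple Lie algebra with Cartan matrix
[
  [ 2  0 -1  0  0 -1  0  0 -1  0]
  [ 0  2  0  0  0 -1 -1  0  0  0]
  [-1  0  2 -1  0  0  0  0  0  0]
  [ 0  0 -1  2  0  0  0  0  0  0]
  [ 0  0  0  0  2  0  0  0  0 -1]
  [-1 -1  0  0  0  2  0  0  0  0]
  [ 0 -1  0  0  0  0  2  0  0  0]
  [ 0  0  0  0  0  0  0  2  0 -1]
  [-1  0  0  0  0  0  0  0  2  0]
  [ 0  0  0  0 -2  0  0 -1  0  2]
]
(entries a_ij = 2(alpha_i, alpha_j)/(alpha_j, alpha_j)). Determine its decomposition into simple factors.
The diagram associated to this matrix has two connected components: the simple roots {alpha_5, alpha_8, alpha_10} form a chain of 3 nodes with a double edge at one end; the terminal node there is the unique short simple root (B_3), and {alpha_1, alpha_2, alpha_3, alpha_4, alpha_6, alpha_7, alpha_9} form a chain of 6 nodes with one extra node attached to the third node from one end (E_7). A semisimple Lie algebra decomposes uniquely as the direct sum of simple ideals, one per connected component of its Dynkin diagram, so g ≅ B_3 ⊕ E_7 (dimension 21 + 133 = 154).

type B_3 ⊕ type E_7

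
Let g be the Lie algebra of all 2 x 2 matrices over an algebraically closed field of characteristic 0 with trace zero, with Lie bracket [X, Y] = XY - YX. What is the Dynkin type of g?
This is sl(2), which has dimension 2^2 - 1 = 3 and rank 2 - 1 = 1 (a Cartan subalgebra is the diagonal traceless matrices). In the classification of classical Lie algebras, the special linear algebra sl(n+1) has type A_n; here n = 1, so the Dynkin diagram is a chain of 1 nodes with single edges (A_1). Hence the type is A_1.

type A_1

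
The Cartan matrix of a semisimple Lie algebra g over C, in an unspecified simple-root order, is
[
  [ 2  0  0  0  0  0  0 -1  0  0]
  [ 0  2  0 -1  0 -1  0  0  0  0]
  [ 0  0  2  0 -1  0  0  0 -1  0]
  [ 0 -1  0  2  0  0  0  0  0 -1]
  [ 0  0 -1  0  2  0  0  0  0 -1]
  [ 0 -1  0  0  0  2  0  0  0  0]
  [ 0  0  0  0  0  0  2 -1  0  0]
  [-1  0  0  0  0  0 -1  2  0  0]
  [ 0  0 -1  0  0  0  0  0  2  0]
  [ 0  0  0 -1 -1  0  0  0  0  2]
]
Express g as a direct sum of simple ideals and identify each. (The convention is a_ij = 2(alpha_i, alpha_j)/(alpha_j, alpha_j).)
The diagram associated to this matrix has two connected components: the simple roots {alpha_1, alpha_7, alpha_8} form a chain of 3 nodes with single edges (A_3), and {alpha_2, alpha_3, alpha_4, alpha_5, alpha_6, alpha_9, alpha_10} form a chain of 7 nodes with single edges (A_7). A semisimple Lie algebra decomposes uniquely as the direct sum of simple ideals, one per connected component of its Dynkin diagram, so g ≅ A_3 ⊕ A_7 (dimension 15 + 63 = 78).

A_3 (sl(4)) ⊕ A_7 (sl(8))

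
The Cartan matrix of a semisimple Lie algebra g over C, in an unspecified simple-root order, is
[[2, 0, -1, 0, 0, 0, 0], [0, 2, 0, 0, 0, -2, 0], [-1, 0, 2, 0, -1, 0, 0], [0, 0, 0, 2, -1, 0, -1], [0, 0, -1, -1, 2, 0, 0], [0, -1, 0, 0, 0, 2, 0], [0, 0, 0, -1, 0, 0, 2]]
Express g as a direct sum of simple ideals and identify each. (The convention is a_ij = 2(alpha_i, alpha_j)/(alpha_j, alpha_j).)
The diagram associated to this matrix has two connected components: the simple roots {alpha_1, alpha_3, alpha_4, alpha_5, alpha_7} form a chain of 5 nodes with single edges (A_5), and {alpha_2, alpha_6} form a chain of 2 nodes with a double edge at one end; the terminal node there is the unique short simple root (B_2). A semisimple Lie algebra decomposes uniquely as the direct sum of simple ideals, one per connected component of its Dynkin diagram, so g ≅ A_5 ⊕ B_2 (dimension 35 + 10 = 45).

A5 ⊕ B2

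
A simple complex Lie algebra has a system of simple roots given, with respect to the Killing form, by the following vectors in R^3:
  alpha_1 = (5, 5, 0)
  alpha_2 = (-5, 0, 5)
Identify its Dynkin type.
A_2

Compute the Cartan integers a_ij = 2(alpha_i, alpha_j)/(alpha_j, alpha_j); the resulting 2x2 Cartan matrix is
[[2, -1], [-1, 2]].
All simple roots have the same length, so the diagram is simply laced. The associated Dynkin diagram is a chain of 2 nodes with single edges (A_2), so the type is A_2 (the algebra sl(3)).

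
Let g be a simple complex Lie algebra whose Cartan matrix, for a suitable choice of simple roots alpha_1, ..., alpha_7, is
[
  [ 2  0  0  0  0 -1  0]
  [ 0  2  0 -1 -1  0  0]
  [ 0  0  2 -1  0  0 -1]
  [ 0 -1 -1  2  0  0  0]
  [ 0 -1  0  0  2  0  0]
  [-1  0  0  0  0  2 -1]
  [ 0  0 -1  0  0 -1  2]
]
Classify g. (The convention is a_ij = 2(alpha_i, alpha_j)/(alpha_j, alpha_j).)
A_7

The matrix has rank 7 with 2's on the diagonal. Reading the off-diagonal entries as Dynkin edges (a single edge where a_ij = a_ji = -1; a double or triple edge where a_ij * a_ji = 2 or 3), the diagram is a chain of 7 nodes with single edges (A_7). One simple-root ordering that puts it in standard form is (alpha_5, alpha_2, alpha_4, alpha_3, alpha_7, alpha_6, alpha_1). So the algebra is type A_7, i.e. sl(8).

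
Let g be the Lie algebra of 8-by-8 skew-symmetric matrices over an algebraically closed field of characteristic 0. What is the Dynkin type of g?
This is so(8) with 8 even, which has dimension 8(8-1)/2 = 28 and rank 8/2 = 4. In the classification of classical Lie algebras, the orthogonal algebra so(2n) in an even number of variables has type D_n; here n = 4, so the Dynkin diagram is a chain of 2 nodes with a fork of two nodes at one end (D_4). Hence the type is D_4.

type D_4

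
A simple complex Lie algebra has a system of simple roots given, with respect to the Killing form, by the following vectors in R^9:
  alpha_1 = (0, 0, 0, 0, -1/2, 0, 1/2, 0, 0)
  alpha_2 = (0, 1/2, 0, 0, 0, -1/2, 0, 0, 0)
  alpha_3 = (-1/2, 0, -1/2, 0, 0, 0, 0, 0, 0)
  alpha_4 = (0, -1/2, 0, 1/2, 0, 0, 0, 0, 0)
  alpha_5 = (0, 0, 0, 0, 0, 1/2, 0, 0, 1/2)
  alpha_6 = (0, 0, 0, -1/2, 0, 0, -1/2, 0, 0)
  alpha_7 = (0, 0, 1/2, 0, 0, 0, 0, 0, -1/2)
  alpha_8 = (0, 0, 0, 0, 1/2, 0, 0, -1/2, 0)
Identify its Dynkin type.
A8

Compute the Cartan integers a_ij = 2(alpha_i, alpha_j)/(alpha_j, alpha_j); the resulting 8x8 Cartan matrix is
[[2, 0, 0, 0, 0, -1, 0, -1], [0, 2, 0, -1, -1, 0, 0, 0], [0, 0, 2, 0, 0, 0, -1, 0], [0, -1, 0, 2, 0, -1, 0, 0], [0, -1, 0, 0, 2, 0, -1, 0], [-1, 0, 0, -1, 0, 2, 0, 0], [0, 0, -1, 0, -1, 0, 2, 0], [-1, 0, 0, 0, 0, 0, 0, 2]].
All simple roots have the same length, so the diagram is simply laced. The associated Dynkin diagram is a chain of 8 nodes with single edges (A_8), so the type is A_8 (the algebra sl(9)).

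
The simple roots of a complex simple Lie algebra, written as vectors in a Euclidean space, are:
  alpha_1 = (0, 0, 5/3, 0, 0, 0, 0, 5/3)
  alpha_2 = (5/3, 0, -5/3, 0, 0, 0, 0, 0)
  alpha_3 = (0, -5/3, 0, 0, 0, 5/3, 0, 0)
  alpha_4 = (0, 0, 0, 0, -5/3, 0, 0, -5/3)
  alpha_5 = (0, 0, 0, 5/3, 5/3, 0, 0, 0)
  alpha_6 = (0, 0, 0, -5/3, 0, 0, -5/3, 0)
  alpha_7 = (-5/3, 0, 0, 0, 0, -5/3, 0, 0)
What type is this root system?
A7

Compute the Cartan integers a_ij = 2(alpha_i, alpha_j)/(alpha_j, alpha_j); the resulting 7x7 Cartan matrix is
[[2, -1, 0, -1, 0, 0, 0], [-1, 2, 0, 0, 0, 0, -1], [0, 0, 2, 0, 0, 0, -1], [-1, 0, 0, 2, -1, 0, 0], [0, 0, 0, -1, 2, -1, 0], [0, 0, 0, 0, -1, 2, 0], [0, -1, -1, 0, 0, 0, 2]].
All simple roots have the same length, so the diagram is simply laced. The associated Dynkin diagram is a chain of 7 nodes with single edges (A_7), so the type is A_7 (the algebra sl(8)).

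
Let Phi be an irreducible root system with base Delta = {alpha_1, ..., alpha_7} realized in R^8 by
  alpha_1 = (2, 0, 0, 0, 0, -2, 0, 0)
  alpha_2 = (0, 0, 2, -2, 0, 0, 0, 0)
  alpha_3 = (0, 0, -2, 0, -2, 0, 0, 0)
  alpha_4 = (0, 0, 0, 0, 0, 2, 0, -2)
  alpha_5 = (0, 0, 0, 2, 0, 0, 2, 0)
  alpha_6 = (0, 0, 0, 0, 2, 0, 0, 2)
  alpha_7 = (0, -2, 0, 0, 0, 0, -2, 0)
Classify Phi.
Compute the Cartan integers a_ij = 2(alpha_i, alpha_j)/(alpha_j, alpha_j); the resulting 7x7 Cartan matrix is
[[2, 0, 0, -1, 0, 0, 0], [0, 2, -1, 0, -1, 0, 0], [0, -1, 2, 0, 0, -1, 0], [-1, 0, 0, 2, 0, -1, 0], [0, -1, 0, 0, 2, 0, -1], [0, 0, -1, -1, 0, 2, 0], [0, 0, 0, 0, -1, 0, 2]].
All simple roots have the same length, so the diagram is simply laced. The associated Dynkin diagram is a chain of 7 nodes with single edges (A_7), so the type is A_7 (the algebra sl(8)).

A7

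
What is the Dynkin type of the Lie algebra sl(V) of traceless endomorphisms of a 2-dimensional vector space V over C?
This is sl(2), which has dimension 2^2 - 1 = 3 and rank 2 - 1 = 1 (a Cartan subalgebra is the diagonal traceless matrices). In the classification of classical Lie algebras, the special linear algebra sl(n+1) has type A_n; here n = 1, so the Dynkin diagram is a chain of 1 nodes with single edges (A_1). Hence the type is A_1.

A_1 (sl(2))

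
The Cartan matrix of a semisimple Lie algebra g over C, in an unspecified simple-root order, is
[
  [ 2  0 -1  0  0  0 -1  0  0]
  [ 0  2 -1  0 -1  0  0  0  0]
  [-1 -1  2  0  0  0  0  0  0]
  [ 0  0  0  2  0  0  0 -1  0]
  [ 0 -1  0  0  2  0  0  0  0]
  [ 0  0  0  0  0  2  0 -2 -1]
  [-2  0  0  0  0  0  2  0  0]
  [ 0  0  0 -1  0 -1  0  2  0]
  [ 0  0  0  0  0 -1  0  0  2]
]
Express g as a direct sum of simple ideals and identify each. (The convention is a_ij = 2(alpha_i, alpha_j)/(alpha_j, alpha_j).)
type C_5 + type F_4

The diagram associated to this matrix has two connected components: the simple roots {alpha_1, alpha_2, alpha_3, alpha_5, alpha_7} form a chain of 5 nodes with a double edge at one end; the terminal node there is the unique long simple root (C_5), and {alpha_4, alpha_6, alpha_8, alpha_9} form a chain of 4 nodes with a double edge between the middle two (F_4). A semisimple Lie algebra decomposes uniquely as the direct sum of simple ideals, one per connected component of its Dynkin diagram, so g ≅ C_5 ⊕ F_4 (dimension 55 + 52 = 107).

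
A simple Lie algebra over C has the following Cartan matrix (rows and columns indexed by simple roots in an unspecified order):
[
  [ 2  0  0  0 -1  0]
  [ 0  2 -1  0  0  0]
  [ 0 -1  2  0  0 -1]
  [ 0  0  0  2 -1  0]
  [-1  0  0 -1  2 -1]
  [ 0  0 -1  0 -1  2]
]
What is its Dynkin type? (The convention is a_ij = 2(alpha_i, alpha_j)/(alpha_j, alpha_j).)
D6

The matrix has rank 6 with 2's on the diagonal. Reading the off-diagonal entries as Dynkin edges (a single edge where a_ij = a_ji = -1; a double or triple edge where a_ij * a_ji = 2 or 3), the diagram is a chain of 4 nodes with a fork of two nodes at one end (D_6). One simple-root ordering that puts it in standard form is (alpha_2, alpha_3, alpha_6, alpha_5, alpha_1, alpha_4). So the algebra is type D_6, i.e. so(12).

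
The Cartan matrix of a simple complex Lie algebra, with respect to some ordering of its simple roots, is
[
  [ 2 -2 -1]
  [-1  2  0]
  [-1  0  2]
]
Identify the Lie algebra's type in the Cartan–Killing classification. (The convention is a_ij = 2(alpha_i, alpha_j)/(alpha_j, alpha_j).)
B3

The matrix has rank 3 with 2's on the diagonal. Reading the off-diagonal entries as Dynkin edges (a single edge where a_ij = a_ji = -1; a double or triple edge where a_ij * a_ji = 2 or 3), the diagram is a chain of 3 nodes with a double edge at one end; the terminal node there is the unique short simple root (B_3). One simple-root ordering that puts it in standard form is (alpha_3, alpha_1, alpha_2). So the algebra is type B_3, i.e. so(7).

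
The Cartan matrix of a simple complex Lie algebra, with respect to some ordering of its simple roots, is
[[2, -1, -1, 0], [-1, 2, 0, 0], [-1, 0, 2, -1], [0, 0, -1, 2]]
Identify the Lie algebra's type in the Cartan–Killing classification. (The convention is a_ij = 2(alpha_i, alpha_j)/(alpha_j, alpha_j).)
A_4 (sl(5))

The matrix has rank 4 with 2's on the diagonal. Reading the off-diagonal entries as Dynkin edges (a single edge where a_ij = a_ji = -1; a double or triple edge where a_ij * a_ji = 2 or 3), the diagram is a chain of 4 nodes with single edges (A_4). One simple-root ordering that puts it in standard form is (alpha_2, alpha_1, alpha_3, alpha_4). So the algebra is type A_4, i.e. sl(5).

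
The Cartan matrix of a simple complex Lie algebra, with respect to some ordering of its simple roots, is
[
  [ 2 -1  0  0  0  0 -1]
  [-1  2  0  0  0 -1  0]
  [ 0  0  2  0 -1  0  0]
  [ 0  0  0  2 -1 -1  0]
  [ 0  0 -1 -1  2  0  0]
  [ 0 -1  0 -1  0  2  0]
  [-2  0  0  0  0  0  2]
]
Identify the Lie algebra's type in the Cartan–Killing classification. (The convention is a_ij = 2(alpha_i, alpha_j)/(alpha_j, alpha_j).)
The matrix has rank 7 with 2's on the diagonal. Reading the off-diagonal entries as Dynkin edges (a single edge where a_ij = a_ji = -1; a double or triple edge where a_ij * a_ji = 2 or 3), the diagram is a chain of 7 nodes with a double edge at one end; the terminal node there is the unique long simple root (C_7). One simple-root ordering that puts it in standard form is (alpha_3, alpha_5, alpha_4, alpha_6, alpha_2, alpha_1, alpha_7). So the algebra is type C_7, i.e. sp(14).

C7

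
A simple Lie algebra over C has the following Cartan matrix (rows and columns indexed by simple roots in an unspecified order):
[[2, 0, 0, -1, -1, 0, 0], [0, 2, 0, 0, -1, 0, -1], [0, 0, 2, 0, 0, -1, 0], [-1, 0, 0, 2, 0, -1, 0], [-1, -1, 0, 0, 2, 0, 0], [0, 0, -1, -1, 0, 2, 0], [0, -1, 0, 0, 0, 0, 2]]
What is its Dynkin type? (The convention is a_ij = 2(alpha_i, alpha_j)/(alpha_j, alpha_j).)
A7

The matrix has rank 7 with 2's on the diagonal. Reading the off-diagonal entries as Dynkin edges (a single edge where a_ij = a_ji = -1; a double or triple edge where a_ij * a_ji = 2 or 3), the diagram is a chain of 7 nodes with single edges (A_7). One simple-root ordering that puts it in standard form is (alpha_3, alpha_6, alpha_4, alpha_1, alpha_5, alpha_2, alpha_7). So the algebra is type A_7, i.e. sl(8).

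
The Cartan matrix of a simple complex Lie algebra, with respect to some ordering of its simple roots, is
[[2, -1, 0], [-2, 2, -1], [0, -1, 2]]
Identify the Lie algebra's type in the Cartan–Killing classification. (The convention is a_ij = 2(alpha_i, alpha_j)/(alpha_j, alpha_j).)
B_3 (so(7))

The matrix has rank 3 with 2's on the diagonal. Reading the off-diagonal entries as Dynkin edges (a single edge where a_ij = a_ji = -1; a double or triple edge where a_ij * a_ji = 2 or 3), the diagram is a chain of 3 nodes with a double edge at one end; the terminal node there is the unique short simple root (B_3). One simple-root ordering that puts it in standard form is (alpha_3, alpha_2, alpha_1). So the algebra is type B_3, i.e. so(7).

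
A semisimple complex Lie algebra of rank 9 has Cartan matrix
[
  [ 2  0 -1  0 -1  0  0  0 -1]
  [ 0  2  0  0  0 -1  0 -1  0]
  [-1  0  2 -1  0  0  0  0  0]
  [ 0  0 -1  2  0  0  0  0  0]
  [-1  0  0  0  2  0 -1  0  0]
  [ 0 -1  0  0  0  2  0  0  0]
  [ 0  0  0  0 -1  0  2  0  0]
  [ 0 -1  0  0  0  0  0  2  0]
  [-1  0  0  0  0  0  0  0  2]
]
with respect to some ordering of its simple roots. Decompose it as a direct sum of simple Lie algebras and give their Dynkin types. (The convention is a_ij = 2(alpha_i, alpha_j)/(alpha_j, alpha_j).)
type A_3 ⊕ type E_6

The diagram associated to this matrix has two connected components: the simple roots {alpha_2, alpha_6, alpha_8} form a chain of 3 nodes with single edges (A_3), and {alpha_1, alpha_3, alpha_4, alpha_5, alpha_7, alpha_9} form a chain of 5 nodes with one extra node attached to the third node from one end (E_6). A semisimple Lie algebra decomposes uniquely as the direct sum of simple ideals, one per connected component of its Dynkin diagram, so g ≅ A_3 ⊕ E_6 (dimension 15 + 78 = 93).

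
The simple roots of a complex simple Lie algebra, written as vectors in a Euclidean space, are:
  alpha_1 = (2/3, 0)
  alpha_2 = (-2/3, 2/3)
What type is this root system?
B2

Compute the Cartan integers a_ij = 2(alpha_i, alpha_j)/(alpha_j, alpha_j); the resulting 2x2 Cartan matrix is
[[2, -1], [-2, 2]].
The roots have two lengths (squared-length ratio 2:1); the short ones are alpha_{1}. The associated Dynkin diagram is a chain of 2 nodes with a double edge at one end; the terminal node there is the unique short simple root (B_2), so the type is B_2 (the algebra so(5)).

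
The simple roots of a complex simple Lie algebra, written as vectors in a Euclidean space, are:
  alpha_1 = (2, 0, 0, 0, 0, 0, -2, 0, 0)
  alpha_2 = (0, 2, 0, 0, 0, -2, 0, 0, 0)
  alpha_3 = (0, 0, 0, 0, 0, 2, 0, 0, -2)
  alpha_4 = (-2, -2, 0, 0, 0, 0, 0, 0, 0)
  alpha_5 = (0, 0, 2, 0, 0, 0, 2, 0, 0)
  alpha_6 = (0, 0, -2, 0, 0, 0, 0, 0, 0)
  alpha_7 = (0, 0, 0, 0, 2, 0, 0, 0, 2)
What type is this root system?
Compute the Cartan integers a_ij = 2(alpha_i, alpha_j)/(alpha_j, alpha_j); the resulting 7x7 Cartan matrix is
[[2, 0, 0, -1, -1, 0, 0], [0, 2, -1, -1, 0, 0, 0], [0, -1, 2, 0, 0, 0, -1], [-1, -1, 0, 2, 0, 0, 0], [-1, 0, 0, 0, 2, -2, 0], [0, 0, 0, 0, -1, 2, 0], [0, 0, -1, 0, 0, 0, 2]].
The roots have two lengths (squared-length ratio 2:1); the short ones are alpha_{6}. The associated Dynkin diagram is a chain of 7 nodes with a double edge at one end; the terminal node there is the unique short simple root (B_7), so the type is B_7 (the algebra so(15)).

type B_7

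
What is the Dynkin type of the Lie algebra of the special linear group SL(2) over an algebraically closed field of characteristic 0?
A_1 (sl(2))

This is sl(2), which has dimension 2^2 - 1 = 3 and rank 2 - 1 = 1 (a Cartan subalgebra is the diagonal traceless matrices). In the classification of classical Lie algebras, the special linear algebra sl(n+1) has type A_n; here n = 1, so the Dynkin diagram is a chain of 1 nodes with single edges (A_1). Hence the type is A_1.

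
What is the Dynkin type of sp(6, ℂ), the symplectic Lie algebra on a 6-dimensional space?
This is sp(6), which has dimension 6(6+1)/2 = 21 and rank 6/2 = 3. In the classification of classical Lie algebras, the symplectic algebra sp(2n) has type C_n; here n = 3, so the Dynkin diagram is a chain of 3 nodes with a double edge at one end; the terminal node there is the unique long simple root (C_3). Hence the type is C_3.

C_3 (sp(6))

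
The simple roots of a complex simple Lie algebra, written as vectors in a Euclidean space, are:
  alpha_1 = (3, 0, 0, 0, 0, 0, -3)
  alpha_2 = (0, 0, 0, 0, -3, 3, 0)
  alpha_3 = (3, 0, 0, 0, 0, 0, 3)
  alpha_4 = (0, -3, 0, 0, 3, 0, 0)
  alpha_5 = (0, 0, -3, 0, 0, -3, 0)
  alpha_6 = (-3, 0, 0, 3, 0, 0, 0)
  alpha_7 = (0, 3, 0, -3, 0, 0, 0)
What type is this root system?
Compute the Cartan integers a_ij = 2(alpha_i, alpha_j)/(alpha_j, alpha_j); the resulting 7x7 Cartan matrix is
[[2, 0, 0, 0, 0, -1, 0], [0, 2, 0, -1, -1, 0, 0], [0, 0, 2, 0, 0, -1, 0], [0, -1, 0, 2, 0, 0, -1], [0, -1, 0, 0, 2, 0, 0], [-1, 0, -1, 0, 0, 2, -1], [0, 0, 0, -1, 0, -1, 2]].
All simple roots have the same length, so the diagram is simply laced. The associated Dynkin diagram is a chain of 5 nodes with a fork of two nodes at one end (D_7), so the type is D_7 (the algebra so(14)).

D_7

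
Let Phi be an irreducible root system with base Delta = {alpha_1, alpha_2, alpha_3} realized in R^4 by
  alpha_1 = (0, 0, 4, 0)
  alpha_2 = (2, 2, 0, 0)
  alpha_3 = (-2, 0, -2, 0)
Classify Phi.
Compute the Cartan integers a_ij = 2(alpha_i, alpha_j)/(alpha_j, alpha_j); the resulting 3x3 Cartan matrix is
[[2, 0, -2], [0, 2, -1], [-1, -1, 2]].
The roots have two lengths (squared-length ratio 2:1); the short ones are alpha_{2,3}. The associated Dynkin diagram is a chain of 3 nodes with a double edge at one end; the terminal node there is the unique long simple root (C_3), so the type is C_3 (the algebra sp(6)).

C3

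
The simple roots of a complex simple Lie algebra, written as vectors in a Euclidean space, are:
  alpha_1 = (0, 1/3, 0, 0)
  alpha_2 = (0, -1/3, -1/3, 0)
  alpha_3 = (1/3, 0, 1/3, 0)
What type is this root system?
B_3 (so(7))

Compute the Cartan integers a_ij = 2(alpha_i, alpha_j)/(alpha_j, alpha_j); the resulting 3x3 Cartan matrix is
[[2, -1, 0], [-2, 2, -1], [0, -1, 2]].
The roots have two lengths (squared-length ratio 2:1); the short ones are alpha_{1}. The associated Dynkin diagram is a chain of 3 nodes with a double edge at one end; the terminal node there is the unique short simple root (B_3), so the type is B_3 (the algebra so(7)).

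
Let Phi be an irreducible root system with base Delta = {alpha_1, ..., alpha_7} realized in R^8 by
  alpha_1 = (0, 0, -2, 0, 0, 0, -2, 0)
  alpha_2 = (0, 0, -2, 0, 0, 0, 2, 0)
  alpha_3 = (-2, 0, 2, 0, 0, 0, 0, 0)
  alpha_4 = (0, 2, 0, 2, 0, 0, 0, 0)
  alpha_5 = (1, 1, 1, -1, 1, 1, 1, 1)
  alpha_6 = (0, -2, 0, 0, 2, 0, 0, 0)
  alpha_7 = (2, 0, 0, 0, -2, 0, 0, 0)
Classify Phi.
type E_7

Compute the Cartan integers a_ij = 2(alpha_i, alpha_j)/(alpha_j, alpha_j); the resulting 7x7 Cartan matrix is
[[2, 0, -1, 0, -1, 0, 0], [0, 2, -1, 0, 0, 0, 0], [-1, -1, 2, 0, 0, 0, -1], [0, 0, 0, 2, 0, -1, 0], [-1, 0, 0, 0, 2, 0, 0], [0, 0, 0, -1, 0, 2, -1], [0, 0, -1, 0, 0, -1, 2]].
All simple roots have the same length, so the diagram is simply laced. The associated Dynkin diagram is a chain of 6 nodes with one extra node attached to the third node from one end (E_7), so the type is E_7.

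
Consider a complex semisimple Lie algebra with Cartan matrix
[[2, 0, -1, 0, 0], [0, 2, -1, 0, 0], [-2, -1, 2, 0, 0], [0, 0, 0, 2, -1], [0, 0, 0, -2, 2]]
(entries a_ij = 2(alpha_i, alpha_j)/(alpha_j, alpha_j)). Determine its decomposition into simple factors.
The diagram associated to this matrix has two connected components: the simple roots {alpha_4, alpha_5} form a chain of 2 nodes with a double edge at one end; the terminal node there is the unique short simple root (B_2), and {alpha_1, alpha_2, alpha_3} form a chain of 3 nodes with a double edge at one end; the terminal node there is the unique short simple root (B_3). A semisimple Lie algebra decomposes uniquely as the direct sum of simple ideals, one per connected component of its Dynkin diagram, so g ≅ B_2 ⊕ B_3 (dimension 10 + 21 = 31).

type B_2 + type B_3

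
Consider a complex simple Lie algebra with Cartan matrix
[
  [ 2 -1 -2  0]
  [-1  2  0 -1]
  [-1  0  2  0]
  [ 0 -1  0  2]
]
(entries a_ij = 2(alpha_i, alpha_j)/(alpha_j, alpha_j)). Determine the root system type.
The matrix has rank 4 with 2's on the diagonal. Reading the off-diagonal entries as Dynkin edges (a single edge where a_ij = a_ji = -1; a double or triple edge where a_ij * a_ji = 2 or 3), the diagram is a chain of 4 nodes with a double edge at one end; the terminal node there is the unique short simple root (B_4). One simple-root ordering that puts it in standard form is (alpha_4, alpha_2, alpha_1, alpha_3). So the algebra is type B_4, i.e. so(9).

type B_4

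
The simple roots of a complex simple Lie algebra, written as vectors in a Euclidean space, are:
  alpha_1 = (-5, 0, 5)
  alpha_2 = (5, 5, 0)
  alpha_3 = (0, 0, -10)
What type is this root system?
C_3

Compute the Cartan integers a_ij = 2(alpha_i, alpha_j)/(alpha_j, alpha_j); the resulting 3x3 Cartan matrix is
[[2, -1, -1], [-1, 2, 0], [-2, 0, 2]].
The roots have two lengths (squared-length ratio 2:1); the short ones are alpha_{1,2}. The associated Dynkin diagram is a chain of 3 nodes with a double edge at one end; the terminal node there is the unique long simple root (C_3), so the type is C_3 (the algebra sp(6)).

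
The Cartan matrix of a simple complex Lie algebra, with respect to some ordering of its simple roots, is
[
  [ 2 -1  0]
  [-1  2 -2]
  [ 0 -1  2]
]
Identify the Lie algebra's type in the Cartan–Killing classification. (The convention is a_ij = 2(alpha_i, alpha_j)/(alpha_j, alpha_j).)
B_3

The matrix has rank 3 with 2's on the diagonal. Reading the off-diagonal entries as Dynkin edges (a single edge where a_ij = a_ji = -1; a double or triple edge where a_ij * a_ji = 2 or 3), the diagram is a chain of 3 nodes with a double edge at one end; the terminal node there is the unique short simple root (B_3). One simple-root ordering that puts it in standard form is (alpha_1, alpha_2, alpha_3). So the algebra is type B_3, i.e. so(7).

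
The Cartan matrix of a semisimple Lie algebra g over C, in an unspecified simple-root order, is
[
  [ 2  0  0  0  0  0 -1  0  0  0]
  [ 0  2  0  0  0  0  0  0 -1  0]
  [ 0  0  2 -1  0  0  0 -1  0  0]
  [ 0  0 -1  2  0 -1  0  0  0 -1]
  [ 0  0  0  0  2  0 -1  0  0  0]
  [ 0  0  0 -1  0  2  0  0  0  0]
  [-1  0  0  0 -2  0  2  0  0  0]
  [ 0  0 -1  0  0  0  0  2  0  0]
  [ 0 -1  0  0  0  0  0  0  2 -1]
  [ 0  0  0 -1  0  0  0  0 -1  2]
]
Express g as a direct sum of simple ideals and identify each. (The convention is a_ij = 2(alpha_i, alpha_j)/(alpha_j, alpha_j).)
B_3 + E_7

The diagram associated to this matrix has two connected components: the simple roots {alpha_1, alpha_5, alpha_7} form a chain of 3 nodes with a double edge at one end; the terminal node there is the unique short simple root (B_3), and {alpha_2, alpha_3, alpha_4, alpha_6, alpha_8, alpha_9, alpha_10} form a chain of 6 nodes with one extra node attached to the third node from one end (E_7). A semisimple Lie algebra decomposes uniquely as the direct sum of simple ideals, one per connected component of its Dynkin diagram, so g ≅ B_3 ⊕ E_7 (dimension 21 + 133 = 154).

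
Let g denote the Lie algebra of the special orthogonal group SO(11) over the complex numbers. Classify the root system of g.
B_5 (so(11))

This is so(11) with 11 odd, which has dimension 11(11-1)/2 = 55 and rank (11-1)/2 = 5. In the classification of classical Lie algebras, the orthogonal algebra so(2n+1) in an odd number of variables has type B_n; here n = 5, so the Dynkin diagram is a chain of 5 nodes with a double edge at one end; the terminal node there is the unique short simple root (B_5). Hence the type is B_5.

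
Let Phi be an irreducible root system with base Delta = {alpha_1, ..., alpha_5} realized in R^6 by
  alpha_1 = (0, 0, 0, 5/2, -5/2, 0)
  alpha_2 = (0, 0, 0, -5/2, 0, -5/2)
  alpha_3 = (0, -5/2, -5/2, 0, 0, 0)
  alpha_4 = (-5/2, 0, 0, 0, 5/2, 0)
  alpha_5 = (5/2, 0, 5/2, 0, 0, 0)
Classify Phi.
A_5

Compute the Cartan integers a_ij = 2(alpha_i, alpha_j)/(alpha_j, alpha_j); the resulting 5x5 Cartan matrix is
[[2, -1, 0, -1, 0], [-1, 2, 0, 0, 0], [0, 0, 2, 0, -1], [-1, 0, 0, 2, -1], [0, 0, -1, -1, 2]].
All simple roots have the same length, so the diagram is simply laced. The associated Dynkin diagram is a chain of 5 nodes with single edges (A_5), so the type is A_5 (the algebra sl(6)).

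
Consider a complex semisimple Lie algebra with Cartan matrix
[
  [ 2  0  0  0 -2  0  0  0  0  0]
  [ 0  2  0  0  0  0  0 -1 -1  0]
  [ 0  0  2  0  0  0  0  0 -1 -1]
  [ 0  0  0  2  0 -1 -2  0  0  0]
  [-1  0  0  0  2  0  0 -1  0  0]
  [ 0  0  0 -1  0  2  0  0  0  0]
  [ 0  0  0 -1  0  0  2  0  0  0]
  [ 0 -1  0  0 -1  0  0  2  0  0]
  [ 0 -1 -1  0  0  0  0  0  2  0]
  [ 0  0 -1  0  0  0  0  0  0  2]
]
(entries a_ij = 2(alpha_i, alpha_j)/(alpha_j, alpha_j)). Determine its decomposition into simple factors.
B_3 (so(7)) ⊕ C_7 (sp(14))

The diagram associated to this matrix has two connected components: the simple roots {alpha_4, alpha_6, alpha_7} form a chain of 3 nodes with a double edge at one end; the terminal node there is the unique short simple root (B_3), and {alpha_1, alpha_2, alpha_3, alpha_5, alpha_8, alpha_9, alpha_10} form a chain of 7 nodes with a double edge at one end; the terminal node there is the unique long simple root (C_7). A semisimple Lie algebra decomposes uniquely as the direct sum of simple ideals, one per connected component of its Dynkin diagram, so g ≅ B_3 ⊕ C_7 (dimension 21 + 105 = 126).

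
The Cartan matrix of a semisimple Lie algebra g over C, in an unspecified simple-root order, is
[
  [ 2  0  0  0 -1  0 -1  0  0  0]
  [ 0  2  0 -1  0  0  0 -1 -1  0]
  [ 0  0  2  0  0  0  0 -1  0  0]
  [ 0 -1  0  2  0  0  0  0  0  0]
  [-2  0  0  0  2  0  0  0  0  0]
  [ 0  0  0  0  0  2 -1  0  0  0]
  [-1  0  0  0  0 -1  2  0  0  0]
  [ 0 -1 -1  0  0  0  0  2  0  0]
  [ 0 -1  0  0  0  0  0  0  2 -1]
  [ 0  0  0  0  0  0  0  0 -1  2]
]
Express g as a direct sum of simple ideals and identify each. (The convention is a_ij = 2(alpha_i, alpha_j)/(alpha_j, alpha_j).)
C4 ⊕ E6

The diagram associated to this matrix has two connected components: the simple roots {alpha_1, alpha_5, alpha_6, alpha_7} form a chain of 4 nodes with a double edge at one end; the terminal node there is the unique long simple root (C_4), and {alpha_2, alpha_3, alpha_4, alpha_8, alpha_9, alpha_10} form a chain of 5 nodes with one extra node attached to the third node from one end (E_6). A semisimple Lie algebra decomposes uniquely as the direct sum of simple ideals, one per connected component of its Dynkin diagram, so g ≅ C_4 ⊕ E_6 (dimension 36 + 78 = 114).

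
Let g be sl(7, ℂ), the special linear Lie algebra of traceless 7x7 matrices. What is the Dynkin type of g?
This is sl(7), which has dimension 7^2 - 1 = 48 and rank 7 - 1 = 6 (a Cartan subalgebra is the diagonal traceless matrices). In the classification of classical Lie algebras, the special linear algebra sl(n+1) has type A_n; here n = 6, so the Dynkin diagram is a chain of 6 nodes with single edges (A_6). Hence the type is A_6.

type A_6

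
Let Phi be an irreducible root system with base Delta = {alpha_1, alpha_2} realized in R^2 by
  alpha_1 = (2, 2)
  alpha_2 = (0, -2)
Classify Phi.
B_2

Compute the Cartan integers a_ij = 2(alpha_i, alpha_j)/(alpha_j, alpha_j); the resulting 2x2 Cartan matrix is
[[2, -2], [-1, 2]].
The roots have two lengths (squared-length ratio 2:1); the short ones are alpha_{2}. The associated Dynkin diagram is a chain of 2 nodes with a double edge at one end; the terminal node there is the unique short simple root (B_2), so the type is B_2 (the algebra so(5)).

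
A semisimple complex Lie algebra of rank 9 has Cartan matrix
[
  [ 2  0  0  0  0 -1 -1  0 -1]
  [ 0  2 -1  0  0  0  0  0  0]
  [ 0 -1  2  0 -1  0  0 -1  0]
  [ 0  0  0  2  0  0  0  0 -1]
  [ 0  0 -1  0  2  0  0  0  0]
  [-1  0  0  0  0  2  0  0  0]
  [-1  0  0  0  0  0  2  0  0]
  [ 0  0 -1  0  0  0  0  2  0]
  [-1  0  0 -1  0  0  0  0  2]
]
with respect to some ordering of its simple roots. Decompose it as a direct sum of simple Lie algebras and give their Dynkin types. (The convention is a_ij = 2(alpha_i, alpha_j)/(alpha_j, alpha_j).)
type D_4 + type D_5

The diagram associated to this matrix has two connected components: the simple roots {alpha_2, alpha_3, alpha_5, alpha_8} form a chain of 2 nodes with a fork of two nodes at one end (D_4), and {alpha_1, alpha_4, alpha_6, alpha_7, alpha_9} form a chain of 3 nodes with a fork of two nodes at one end (D_5). A semisimple Lie algebra decomposes uniquely as the direct sum of simple ideals, one per connected component of its Dynkin diagram, so g ≅ D_4 ⊕ D_5 (dimension 28 + 45 = 73).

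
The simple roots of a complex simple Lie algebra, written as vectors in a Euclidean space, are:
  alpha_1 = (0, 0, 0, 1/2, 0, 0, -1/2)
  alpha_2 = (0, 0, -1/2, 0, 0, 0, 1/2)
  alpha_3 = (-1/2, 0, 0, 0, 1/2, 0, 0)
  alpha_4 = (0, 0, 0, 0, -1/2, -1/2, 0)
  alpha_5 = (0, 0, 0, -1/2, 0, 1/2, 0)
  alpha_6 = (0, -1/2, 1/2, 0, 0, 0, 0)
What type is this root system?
A_6 (sl(7))

Compute the Cartan integers a_ij = 2(alpha_i, alpha_j)/(alpha_j, alpha_j); the resulting 6x6 Cartan matrix is
[[2, -1, 0, 0, -1, 0], [-1, 2, 0, 0, 0, -1], [0, 0, 2, -1, 0, 0], [0, 0, -1, 2, -1, 0], [-1, 0, 0, -1, 2, 0], [0, -1, 0, 0, 0, 2]].
All simple roots have the same length, so the diagram is simply laced. The associated Dynkin diagram is a chain of 6 nodes with single edges (A_6), so the type is A_6 (the algebra sl(7)).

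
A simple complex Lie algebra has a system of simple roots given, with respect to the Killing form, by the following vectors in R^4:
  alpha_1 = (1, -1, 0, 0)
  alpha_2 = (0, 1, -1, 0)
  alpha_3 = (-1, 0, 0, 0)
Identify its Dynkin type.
B_3 (so(7))

Compute the Cartan integers a_ij = 2(alpha_i, alpha_j)/(alpha_j, alpha_j); the resulting 3x3 Cartan matrix is
[[2, -1, -2], [-1, 2, 0], [-1, 0, 2]].
The roots have two lengths (squared-length ratio 2:1); the short ones are alpha_{3}. The associated Dynkin diagram is a chain of 3 nodes with a double edge at one end; the terminal node there is the unique short simple root (B_3), so the type is B_3 (the algebra so(7)).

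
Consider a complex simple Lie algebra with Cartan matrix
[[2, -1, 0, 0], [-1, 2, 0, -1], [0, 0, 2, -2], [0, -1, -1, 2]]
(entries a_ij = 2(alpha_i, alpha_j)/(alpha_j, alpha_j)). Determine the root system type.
The matrix has rank 4 with 2's on the diagonal. Reading the off-diagonal entries as Dynkin edges (a single edge where a_ij = a_ji = -1; a double or triple edge where a_ij * a_ji = 2 or 3), the diagram is a chain of 4 nodes with a double edge at one end; the terminal node there is the unique long simple root (C_4). One simple-root ordering that puts it in standard form is (alpha_1, alpha_2, alpha_4, alpha_3). So the algebra is type C_4, i.e. sp(8).

C_4 (sp(8))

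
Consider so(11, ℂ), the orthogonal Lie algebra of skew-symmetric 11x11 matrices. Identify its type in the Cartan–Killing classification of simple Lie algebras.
B_5 (so(11))

This is so(11) with 11 odd, which has dimension 11(11-1)/2 = 55 and rank (11-1)/2 = 5. In the classification of classical Lie algebras, the orthogonal algebra so(2n+1) in an odd number of variables has type B_n; here n = 5, so the Dynkin diagram is a chain of 5 nodes with a double edge at one end; the terminal node there is the unique short simple root (B_5). Hence the type is B_5.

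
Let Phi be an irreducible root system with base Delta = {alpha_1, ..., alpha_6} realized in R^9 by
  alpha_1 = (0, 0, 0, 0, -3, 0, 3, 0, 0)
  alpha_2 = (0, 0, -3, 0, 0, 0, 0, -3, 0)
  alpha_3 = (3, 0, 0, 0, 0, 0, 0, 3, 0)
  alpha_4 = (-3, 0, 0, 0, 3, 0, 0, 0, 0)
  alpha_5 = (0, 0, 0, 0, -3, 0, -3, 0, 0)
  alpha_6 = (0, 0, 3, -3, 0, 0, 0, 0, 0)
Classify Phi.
D_6 (so(12))

Compute the Cartan integers a_ij = 2(alpha_i, alpha_j)/(alpha_j, alpha_j); the resulting 6x6 Cartan matrix is
[[2, 0, 0, -1, 0, 0], [0, 2, -1, 0, 0, -1], [0, -1, 2, -1, 0, 0], [-1, 0, -1, 2, -1, 0], [0, 0, 0, -1, 2, 0], [0, -1, 0, 0, 0, 2]].
All simple roots have the same length, so the diagram is simply laced. The associated Dynkin diagram is a chain of 4 nodes with a fork of two nodes at one end (D_6), so the type is D_6 (the algebra so(12)).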